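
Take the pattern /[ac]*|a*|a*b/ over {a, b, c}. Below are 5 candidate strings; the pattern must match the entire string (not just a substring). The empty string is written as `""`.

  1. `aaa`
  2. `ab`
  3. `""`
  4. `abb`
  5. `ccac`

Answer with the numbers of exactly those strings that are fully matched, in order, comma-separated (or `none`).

1 → match
2 → match
3 → match
4 → no match
5 → match

1, 2, 3, 5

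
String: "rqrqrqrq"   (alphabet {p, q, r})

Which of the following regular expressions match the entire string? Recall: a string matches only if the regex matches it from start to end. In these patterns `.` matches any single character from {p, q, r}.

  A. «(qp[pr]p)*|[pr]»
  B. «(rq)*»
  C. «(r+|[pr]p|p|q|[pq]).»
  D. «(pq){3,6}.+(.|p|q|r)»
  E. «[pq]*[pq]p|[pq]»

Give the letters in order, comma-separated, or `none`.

B

A → no match
B → match
C → no match
D → no match — must start with "pq"
E → no match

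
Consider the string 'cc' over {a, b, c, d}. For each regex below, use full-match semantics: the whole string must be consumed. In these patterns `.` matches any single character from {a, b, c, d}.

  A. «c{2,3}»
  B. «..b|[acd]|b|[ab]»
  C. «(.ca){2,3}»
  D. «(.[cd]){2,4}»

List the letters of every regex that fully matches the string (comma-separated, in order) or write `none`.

A → match
B → no match
C → no match — must end with 'ca'
D → no match

A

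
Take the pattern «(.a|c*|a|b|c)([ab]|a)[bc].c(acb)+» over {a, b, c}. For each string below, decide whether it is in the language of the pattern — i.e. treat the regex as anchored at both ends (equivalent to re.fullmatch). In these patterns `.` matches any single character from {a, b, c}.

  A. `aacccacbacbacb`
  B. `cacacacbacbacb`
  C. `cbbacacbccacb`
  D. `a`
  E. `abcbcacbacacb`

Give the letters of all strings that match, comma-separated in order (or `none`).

A → match
B → match
C → no match
D → no match — must end with `acb`
E → no match

A, B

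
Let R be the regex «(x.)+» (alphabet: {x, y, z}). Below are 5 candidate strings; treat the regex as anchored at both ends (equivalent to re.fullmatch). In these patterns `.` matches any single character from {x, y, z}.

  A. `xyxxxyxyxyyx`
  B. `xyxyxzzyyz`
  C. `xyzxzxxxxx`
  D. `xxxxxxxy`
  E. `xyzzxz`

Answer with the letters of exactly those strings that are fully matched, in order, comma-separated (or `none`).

D

A → no match
B → no match
C → no match
D → match
E → no match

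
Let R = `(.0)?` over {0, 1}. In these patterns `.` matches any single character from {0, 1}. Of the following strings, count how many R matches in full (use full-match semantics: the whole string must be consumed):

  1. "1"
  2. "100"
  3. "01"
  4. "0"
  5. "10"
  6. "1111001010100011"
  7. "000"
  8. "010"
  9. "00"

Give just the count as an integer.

2

1. "1" → no match
2. "100" → no match
3. "01" → no match
4. "0" → no match
5. "10" → match
6 → no match
7. "000" → no match
8. "010" → no match
9. "00" → match
Total matched: 2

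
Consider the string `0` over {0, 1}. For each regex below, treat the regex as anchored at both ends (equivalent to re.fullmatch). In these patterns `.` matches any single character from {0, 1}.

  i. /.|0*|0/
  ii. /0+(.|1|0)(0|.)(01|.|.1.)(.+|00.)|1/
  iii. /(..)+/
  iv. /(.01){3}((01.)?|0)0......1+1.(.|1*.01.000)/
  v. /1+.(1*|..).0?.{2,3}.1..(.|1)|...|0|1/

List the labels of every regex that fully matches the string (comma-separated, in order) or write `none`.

i, v

i → match
ii → no match
iii → no match
iv → no match
v → match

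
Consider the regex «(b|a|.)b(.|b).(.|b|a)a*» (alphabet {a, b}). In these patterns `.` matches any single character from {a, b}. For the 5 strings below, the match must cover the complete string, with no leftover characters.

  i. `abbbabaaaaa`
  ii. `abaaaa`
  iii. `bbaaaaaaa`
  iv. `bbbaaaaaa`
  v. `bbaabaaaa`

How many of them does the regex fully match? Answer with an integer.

4

i → no match
ii → match
iii → match
iv → match
v → match
Total matched: 4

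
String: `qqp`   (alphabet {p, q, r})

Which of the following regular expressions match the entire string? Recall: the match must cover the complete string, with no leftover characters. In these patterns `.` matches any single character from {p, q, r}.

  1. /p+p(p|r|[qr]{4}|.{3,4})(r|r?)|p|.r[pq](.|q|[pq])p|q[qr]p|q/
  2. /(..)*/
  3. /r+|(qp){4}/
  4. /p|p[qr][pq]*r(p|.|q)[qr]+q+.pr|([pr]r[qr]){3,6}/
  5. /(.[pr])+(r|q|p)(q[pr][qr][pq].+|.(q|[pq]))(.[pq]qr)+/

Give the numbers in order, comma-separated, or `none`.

1

1 → match
2 → no match
3 → no match
4 → no match
5 → no match — must end with `qr`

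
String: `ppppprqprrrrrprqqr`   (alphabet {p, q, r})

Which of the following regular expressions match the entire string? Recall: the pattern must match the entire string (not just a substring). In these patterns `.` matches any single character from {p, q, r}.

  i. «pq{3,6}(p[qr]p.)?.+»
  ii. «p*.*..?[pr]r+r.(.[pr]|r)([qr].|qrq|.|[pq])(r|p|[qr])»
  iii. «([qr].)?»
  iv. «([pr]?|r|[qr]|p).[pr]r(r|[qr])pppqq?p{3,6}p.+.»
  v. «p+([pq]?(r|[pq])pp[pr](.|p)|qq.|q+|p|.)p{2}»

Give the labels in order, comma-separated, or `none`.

ii

i → no match — must start with `pq`
ii → match
iii → no match
iv → no match
v → no match — must end with `p`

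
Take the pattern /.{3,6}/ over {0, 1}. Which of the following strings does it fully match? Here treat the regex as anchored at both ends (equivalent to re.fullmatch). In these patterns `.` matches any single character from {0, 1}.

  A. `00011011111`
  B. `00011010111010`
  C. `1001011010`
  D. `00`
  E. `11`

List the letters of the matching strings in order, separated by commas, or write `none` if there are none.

none

A. `00011011111` → no match
B → no match
C. `1001011010` → no match
D. `00` → no match
E. `11` → no match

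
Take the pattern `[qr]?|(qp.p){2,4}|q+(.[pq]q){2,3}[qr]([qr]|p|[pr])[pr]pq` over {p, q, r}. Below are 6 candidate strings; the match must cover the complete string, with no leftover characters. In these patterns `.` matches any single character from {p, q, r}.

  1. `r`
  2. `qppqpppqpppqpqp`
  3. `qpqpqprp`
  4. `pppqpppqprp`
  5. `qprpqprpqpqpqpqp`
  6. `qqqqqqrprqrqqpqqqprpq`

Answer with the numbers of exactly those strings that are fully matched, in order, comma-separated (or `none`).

1 → match
2 → no match
3 → match
4 → no match
5 → match
6 → no match

1, 3, 5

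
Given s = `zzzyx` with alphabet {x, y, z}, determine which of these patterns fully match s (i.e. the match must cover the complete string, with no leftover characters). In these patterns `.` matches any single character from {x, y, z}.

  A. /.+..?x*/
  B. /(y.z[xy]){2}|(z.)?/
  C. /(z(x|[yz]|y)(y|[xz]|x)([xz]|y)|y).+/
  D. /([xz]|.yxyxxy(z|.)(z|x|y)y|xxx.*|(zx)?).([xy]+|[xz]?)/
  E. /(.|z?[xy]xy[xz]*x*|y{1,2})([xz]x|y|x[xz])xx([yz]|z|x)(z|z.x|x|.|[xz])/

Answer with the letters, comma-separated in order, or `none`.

A, C

A → match
B → no match
C → match
D → no match
E → no match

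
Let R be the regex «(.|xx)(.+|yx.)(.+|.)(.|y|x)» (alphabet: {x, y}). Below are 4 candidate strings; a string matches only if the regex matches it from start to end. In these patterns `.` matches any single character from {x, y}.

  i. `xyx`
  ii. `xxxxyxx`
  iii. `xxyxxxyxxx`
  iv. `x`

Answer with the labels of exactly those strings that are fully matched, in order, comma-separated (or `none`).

i → no match
ii → match
iii → match
iv → no match

ii, iii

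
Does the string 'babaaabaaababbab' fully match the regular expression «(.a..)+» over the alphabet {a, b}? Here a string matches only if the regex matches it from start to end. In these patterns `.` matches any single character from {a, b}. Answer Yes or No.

No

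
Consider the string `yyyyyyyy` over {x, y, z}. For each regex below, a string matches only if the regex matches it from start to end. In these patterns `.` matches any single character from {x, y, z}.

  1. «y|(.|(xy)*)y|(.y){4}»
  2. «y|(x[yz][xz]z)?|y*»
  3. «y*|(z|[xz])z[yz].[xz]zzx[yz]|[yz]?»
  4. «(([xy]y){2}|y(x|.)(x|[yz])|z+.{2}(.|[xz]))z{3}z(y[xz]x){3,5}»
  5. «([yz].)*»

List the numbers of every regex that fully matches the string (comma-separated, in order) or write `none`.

1, 2, 3, 5

1 → match
2 → match
3 → match
4 → no match — must end with `x`
5 → match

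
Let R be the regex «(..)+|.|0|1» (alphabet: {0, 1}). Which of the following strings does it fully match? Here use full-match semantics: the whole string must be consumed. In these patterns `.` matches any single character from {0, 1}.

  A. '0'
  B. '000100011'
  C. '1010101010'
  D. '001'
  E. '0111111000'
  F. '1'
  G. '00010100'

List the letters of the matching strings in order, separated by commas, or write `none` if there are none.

A, C, E, F, G

A. '0' → match
B. '000100011' → no match
C. '1010101010' → match
D. '001' → no match
E. '0111111000' → match
F. '1' → match
G. '00010100' → match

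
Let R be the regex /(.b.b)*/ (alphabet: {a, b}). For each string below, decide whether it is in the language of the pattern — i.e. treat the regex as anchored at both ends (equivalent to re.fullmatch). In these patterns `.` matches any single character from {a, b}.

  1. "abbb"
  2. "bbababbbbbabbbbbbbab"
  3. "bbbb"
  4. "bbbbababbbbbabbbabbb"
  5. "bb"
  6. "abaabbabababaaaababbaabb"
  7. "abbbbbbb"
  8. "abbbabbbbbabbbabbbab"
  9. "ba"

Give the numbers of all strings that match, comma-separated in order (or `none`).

1, 2, 3, 4, 7, 8

1 → match
2 → match
3 → match
4 → match
5 → no match
6 → no match
7 → match
8 → match
9 → no match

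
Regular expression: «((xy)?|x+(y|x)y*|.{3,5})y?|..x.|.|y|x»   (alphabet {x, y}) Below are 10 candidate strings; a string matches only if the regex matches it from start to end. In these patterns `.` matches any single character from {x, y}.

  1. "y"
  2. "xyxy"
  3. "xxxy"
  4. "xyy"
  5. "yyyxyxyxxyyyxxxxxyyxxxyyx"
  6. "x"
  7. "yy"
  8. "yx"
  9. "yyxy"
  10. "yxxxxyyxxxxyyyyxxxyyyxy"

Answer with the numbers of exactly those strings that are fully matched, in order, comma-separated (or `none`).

1 → match
2 → match
3 → match
4 → match
5 → no match
6 → match
7 → no match
8 → no match
9 → match
10 → no match

1, 2, 3, 4, 6, 9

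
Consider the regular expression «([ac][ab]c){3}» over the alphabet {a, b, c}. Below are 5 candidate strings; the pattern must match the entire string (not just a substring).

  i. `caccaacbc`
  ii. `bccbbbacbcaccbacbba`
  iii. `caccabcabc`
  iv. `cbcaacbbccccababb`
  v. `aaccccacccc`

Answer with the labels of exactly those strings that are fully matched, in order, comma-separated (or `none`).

none

i. `caccaacbc` → no match
ii → no match — must end with `c`
iii. `caccabcabc` → no match
iv → no match — must end with `c`
v. `aaccccacccc` → no match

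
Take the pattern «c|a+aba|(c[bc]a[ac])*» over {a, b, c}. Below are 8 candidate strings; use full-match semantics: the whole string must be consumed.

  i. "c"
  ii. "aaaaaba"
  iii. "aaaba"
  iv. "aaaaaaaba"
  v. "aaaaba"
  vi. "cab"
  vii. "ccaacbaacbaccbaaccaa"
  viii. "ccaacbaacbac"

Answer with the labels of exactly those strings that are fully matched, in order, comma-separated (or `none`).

i → match
ii → match
iii → match
iv → match
v → match
vi → no match
vii → match
viii → match

i, ii, iii, iv, v, vii, viii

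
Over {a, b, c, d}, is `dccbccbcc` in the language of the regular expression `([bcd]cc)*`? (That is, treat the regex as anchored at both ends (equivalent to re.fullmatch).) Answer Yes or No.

Yes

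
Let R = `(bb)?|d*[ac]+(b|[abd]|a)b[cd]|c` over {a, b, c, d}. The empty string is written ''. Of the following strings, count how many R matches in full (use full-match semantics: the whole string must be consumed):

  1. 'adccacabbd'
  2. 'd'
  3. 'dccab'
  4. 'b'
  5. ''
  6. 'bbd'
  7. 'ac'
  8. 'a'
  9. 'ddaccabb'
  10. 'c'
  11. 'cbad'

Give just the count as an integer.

1. 'adccacabbd' → no match
2. 'd' → no match
3. 'dccab' → no match
4. 'b' → no match
5. '' → match
6. 'bbd' → no match
7. 'ac' → no match
8. 'a' → no match
9. 'ddaccabb' → no match
10. 'c' → match
11. 'cbad' → no match
Total matched: 2

2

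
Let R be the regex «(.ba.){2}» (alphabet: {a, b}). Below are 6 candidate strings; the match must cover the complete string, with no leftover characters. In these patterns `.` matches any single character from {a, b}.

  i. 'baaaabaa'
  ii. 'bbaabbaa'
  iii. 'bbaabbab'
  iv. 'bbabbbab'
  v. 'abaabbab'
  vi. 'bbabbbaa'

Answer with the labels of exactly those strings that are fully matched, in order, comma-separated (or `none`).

i → no match
ii → match
iii → match
iv → match
v → match
vi → match

ii, iii, iv, v, vi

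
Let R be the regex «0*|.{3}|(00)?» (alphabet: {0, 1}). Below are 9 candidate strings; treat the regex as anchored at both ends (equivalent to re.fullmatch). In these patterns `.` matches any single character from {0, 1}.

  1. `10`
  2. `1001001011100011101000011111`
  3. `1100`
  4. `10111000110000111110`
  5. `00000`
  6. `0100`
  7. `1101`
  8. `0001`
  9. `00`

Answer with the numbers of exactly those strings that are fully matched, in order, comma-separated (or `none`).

1 → no match
2 → no match
3 → no match
4 → no match
5 → match
6 → no match
7 → no match
8 → no match
9 → match

5, 9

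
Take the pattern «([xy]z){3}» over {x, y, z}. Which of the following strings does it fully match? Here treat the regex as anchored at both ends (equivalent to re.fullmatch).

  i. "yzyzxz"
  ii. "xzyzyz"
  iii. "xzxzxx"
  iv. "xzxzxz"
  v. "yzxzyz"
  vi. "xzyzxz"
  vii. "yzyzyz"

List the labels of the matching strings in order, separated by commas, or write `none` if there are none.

i → match
ii → match
iii → no match — must end with "z"
iv → match
v → match
vi → match
vii → match

i, ii, iv, v, vi, vii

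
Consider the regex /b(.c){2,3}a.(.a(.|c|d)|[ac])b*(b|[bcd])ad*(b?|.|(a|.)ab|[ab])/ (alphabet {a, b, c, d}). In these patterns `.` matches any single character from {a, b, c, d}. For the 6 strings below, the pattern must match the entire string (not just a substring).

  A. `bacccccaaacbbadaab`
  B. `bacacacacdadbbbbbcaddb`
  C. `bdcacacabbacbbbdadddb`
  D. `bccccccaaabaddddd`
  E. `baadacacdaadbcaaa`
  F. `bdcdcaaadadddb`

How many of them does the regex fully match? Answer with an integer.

4

A → no match
B → match
C → match
D → match
E → no match
F → match
Total matched: 4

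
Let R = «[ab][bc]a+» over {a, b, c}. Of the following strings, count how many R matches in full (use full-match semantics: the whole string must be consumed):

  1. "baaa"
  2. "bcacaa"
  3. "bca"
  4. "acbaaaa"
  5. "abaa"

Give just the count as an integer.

1 → no match
2 → no match
3 → match
4 → no match
5 → match
Total matched: 2

2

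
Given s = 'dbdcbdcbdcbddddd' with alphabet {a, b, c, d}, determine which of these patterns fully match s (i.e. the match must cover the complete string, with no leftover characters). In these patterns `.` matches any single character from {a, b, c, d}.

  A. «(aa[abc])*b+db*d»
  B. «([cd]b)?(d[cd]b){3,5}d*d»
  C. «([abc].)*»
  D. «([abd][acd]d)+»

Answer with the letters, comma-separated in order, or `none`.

B

A → no match
B → match
C → no match
D → no match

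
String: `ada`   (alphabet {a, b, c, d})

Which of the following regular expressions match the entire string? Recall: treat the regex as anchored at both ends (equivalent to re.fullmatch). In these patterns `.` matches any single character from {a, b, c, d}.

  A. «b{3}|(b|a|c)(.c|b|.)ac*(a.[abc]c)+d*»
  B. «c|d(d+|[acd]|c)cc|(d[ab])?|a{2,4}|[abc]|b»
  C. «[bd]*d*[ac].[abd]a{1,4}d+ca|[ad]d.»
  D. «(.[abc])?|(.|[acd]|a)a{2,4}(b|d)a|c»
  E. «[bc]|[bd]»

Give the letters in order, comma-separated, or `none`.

A → no match
B → no match
C → match
D → no match
E → no match

C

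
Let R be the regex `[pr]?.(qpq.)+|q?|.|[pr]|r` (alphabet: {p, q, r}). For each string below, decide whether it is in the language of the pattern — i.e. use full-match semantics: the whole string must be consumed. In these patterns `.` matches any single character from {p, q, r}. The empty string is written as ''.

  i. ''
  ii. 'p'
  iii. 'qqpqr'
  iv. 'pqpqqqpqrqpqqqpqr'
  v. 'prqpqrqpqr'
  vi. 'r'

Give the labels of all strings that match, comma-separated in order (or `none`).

i. '' → match
ii. 'p' → match
iii. 'qqpqr' → match
iv → match
v. 'prqpqrqpqr' → match
vi. 'r' → match

i, ii, iii, iv, v, vi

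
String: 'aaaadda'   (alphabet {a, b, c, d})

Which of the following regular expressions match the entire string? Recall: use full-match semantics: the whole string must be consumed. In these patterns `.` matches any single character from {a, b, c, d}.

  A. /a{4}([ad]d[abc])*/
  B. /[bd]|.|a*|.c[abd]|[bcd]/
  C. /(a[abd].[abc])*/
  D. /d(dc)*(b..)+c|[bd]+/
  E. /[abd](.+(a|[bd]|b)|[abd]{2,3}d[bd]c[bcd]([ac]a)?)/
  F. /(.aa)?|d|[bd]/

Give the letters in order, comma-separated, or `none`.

A, E

A → match
B → no match
C → no match
D → no match
E → match
F → no match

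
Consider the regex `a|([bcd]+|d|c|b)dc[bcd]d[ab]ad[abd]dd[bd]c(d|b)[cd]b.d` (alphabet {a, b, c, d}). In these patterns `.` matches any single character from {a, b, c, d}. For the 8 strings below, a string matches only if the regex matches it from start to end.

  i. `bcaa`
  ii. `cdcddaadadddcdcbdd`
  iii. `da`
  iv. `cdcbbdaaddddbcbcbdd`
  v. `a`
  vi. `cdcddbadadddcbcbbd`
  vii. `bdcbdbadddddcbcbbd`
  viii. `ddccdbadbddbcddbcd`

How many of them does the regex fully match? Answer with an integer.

5

i → no match
ii → match
iii → no match
iv → no match
v → match
vi → match
vii → match
viii → match
Total matched: 5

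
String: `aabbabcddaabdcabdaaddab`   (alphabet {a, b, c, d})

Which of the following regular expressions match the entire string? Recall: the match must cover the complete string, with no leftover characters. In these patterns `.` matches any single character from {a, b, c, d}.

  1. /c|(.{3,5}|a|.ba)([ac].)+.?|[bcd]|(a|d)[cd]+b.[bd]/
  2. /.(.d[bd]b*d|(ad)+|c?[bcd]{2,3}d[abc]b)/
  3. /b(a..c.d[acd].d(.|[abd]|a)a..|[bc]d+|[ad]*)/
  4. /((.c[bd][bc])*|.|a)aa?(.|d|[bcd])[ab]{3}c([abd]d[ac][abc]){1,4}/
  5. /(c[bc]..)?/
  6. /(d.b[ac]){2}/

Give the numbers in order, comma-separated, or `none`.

1 → no match
2 → no match
3 → no match — must start with `b`
4 → match
5 → no match
6 → no match — must start with `d`

4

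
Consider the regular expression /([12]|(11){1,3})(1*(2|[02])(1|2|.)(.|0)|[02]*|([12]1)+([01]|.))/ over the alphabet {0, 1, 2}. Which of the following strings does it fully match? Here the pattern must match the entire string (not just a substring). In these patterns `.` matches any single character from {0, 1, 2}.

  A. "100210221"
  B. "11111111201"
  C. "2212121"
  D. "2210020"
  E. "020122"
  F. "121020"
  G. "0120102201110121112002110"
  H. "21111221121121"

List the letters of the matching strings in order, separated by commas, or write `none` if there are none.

A. "100210221" → no match
B. "11111111201" → match
C. "2212121" → no match
D. "2210020" → no match
E. "020122" → no match
F. "121020" → no match
G → no match
H → no match

B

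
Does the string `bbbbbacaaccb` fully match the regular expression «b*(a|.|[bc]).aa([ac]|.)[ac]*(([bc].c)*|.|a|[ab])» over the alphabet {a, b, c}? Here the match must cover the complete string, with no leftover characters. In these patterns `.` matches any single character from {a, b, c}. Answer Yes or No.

Yes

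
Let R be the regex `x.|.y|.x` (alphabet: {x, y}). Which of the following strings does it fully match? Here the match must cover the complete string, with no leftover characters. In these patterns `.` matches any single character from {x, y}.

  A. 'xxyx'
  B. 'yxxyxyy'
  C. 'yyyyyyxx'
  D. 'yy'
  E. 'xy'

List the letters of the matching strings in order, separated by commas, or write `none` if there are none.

D, E

A → no match
B → no match
C → no match
D → match
E → match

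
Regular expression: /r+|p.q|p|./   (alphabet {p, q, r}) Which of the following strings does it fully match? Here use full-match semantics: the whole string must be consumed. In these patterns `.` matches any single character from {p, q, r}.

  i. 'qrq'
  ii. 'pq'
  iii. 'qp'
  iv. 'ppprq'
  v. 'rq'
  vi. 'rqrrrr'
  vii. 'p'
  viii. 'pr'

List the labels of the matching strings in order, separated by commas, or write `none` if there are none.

i → no match
ii → no match
iii → no match
iv → no match
v → no match
vi → no match
vii → match
viii → no match

vii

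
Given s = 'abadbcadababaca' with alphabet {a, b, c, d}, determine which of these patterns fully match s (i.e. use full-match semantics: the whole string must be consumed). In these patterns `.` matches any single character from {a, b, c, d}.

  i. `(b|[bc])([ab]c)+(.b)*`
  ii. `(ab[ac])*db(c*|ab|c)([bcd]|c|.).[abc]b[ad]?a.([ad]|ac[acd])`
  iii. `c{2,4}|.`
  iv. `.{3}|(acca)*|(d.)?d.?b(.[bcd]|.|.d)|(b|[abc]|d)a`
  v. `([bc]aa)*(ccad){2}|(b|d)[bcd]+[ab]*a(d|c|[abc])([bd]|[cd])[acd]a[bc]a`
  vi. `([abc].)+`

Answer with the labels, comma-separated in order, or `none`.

i → no match
ii → match
iii → no match
iv → no match
v → no match
vi → no match

ii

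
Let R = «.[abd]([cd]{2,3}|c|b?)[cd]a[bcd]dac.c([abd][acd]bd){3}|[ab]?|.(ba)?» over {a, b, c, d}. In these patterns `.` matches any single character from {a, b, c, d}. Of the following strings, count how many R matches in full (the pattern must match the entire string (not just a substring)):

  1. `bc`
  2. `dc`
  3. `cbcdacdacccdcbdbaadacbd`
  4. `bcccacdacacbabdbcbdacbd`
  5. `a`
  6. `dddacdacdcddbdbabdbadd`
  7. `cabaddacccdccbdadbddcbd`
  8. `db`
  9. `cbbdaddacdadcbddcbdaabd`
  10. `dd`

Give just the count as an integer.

1 → no match
2 → no match
3 → no match
4 → no match
5 → match
6 → no match
7 → no match
8 → no match
9 → no match
10 → no match
Total matched: 1

1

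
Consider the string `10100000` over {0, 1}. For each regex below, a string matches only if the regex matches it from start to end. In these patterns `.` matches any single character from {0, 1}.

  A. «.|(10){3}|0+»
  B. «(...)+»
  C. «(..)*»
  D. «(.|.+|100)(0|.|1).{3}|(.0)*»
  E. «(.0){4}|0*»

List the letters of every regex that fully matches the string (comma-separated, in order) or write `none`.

C, D, E

A → no match
B → no match
C → match
D → match
E → match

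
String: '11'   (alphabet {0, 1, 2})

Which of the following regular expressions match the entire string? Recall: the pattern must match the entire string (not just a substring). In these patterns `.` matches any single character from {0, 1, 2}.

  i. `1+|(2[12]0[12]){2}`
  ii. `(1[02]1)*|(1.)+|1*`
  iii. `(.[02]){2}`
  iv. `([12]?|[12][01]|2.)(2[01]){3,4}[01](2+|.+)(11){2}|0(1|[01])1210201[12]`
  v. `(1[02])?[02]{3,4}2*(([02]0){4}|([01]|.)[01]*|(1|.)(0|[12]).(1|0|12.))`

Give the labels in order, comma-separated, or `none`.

i → match
ii → match
iii → no match
iv → no match
v → no match

i, ii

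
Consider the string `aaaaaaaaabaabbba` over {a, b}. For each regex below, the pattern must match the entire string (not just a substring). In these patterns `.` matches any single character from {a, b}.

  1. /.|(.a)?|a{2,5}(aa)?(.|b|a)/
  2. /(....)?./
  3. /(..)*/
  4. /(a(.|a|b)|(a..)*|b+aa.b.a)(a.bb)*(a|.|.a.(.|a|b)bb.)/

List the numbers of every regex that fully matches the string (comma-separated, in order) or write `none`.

3, 4

1 → no match
2 → no match
3 → match
4 → match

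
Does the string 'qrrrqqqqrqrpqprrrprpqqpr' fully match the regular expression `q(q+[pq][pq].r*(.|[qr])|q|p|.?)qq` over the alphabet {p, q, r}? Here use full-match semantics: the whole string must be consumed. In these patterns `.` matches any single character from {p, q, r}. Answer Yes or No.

No

Every match must end with 'qq', but 'qrrrqqqqrqrpqprrrprpqqpr' does not.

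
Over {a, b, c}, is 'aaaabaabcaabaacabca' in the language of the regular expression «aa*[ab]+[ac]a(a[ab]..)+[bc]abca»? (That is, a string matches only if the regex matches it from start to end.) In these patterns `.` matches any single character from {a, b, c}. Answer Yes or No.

Yes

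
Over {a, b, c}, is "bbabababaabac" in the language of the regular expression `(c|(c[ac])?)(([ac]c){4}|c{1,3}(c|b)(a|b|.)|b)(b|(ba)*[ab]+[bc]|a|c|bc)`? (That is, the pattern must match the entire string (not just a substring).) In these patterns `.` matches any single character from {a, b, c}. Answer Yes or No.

Yes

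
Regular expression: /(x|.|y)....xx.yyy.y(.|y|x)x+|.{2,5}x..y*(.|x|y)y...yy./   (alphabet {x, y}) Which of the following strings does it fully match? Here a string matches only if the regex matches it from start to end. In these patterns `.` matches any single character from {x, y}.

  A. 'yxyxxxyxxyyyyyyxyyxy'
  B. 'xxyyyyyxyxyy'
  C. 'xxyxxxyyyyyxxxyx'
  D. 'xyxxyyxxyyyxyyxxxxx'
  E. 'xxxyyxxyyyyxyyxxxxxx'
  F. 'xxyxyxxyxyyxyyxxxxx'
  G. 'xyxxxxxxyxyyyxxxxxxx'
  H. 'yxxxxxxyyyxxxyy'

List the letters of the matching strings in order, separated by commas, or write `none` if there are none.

E

A → no match
B. 'xxyyyyyxyxyy' → no match
C → no match
D → no match
E → match
F → no match
G → no match
H → no match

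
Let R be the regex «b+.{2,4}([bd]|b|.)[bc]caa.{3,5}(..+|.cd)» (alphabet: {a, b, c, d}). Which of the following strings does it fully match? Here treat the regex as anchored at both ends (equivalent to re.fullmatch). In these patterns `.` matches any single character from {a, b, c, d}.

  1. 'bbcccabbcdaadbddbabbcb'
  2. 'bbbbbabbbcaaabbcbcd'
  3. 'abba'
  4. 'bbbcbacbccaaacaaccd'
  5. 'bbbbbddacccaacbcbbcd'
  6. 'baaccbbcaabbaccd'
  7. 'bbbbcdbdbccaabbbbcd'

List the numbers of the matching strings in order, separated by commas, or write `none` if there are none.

1 → no match
2 → match
3 → no match — must start with 'b'
4 → match
5 → match
6 → match
7 → match

2, 4, 5, 6, 7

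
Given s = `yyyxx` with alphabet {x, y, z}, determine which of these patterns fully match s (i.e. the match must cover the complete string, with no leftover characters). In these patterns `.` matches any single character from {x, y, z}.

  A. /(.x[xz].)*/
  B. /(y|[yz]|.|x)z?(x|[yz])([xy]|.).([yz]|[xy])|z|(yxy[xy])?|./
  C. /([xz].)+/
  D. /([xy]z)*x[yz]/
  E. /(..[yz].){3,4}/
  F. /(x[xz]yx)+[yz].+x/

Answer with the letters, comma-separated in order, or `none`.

A → no match
B → match
C → no match
D → no match
E → no match
F → no match — must start with `x`

B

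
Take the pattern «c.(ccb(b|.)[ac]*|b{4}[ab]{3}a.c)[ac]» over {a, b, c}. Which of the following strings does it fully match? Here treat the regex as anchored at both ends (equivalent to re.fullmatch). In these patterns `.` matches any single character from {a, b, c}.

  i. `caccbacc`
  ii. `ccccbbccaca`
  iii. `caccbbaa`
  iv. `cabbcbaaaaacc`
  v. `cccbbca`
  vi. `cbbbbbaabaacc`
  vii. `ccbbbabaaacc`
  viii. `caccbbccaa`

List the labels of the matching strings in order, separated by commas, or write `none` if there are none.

i. `caccbacc` → match
ii. `ccccbbccaca` → match
iii. `caccbbaa` → match
iv → no match
v. `cccbbca` → no match
vi → match
vii. `ccbbbabaaacc` → no match
viii. `caccbbccaa` → match

i, ii, iii, vi, viii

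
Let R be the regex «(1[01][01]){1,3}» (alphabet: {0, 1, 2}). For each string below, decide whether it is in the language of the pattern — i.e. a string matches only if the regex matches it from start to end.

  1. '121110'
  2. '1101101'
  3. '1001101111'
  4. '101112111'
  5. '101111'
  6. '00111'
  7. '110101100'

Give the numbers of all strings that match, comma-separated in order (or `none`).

5, 7

1. '121110' → no match
2. '1101101' → no match
3. '1001101111' → no match
4. '101112111' → no match
5. '101111' → match
6. '00111' → no match — must start with '1'
7. '110101100' → match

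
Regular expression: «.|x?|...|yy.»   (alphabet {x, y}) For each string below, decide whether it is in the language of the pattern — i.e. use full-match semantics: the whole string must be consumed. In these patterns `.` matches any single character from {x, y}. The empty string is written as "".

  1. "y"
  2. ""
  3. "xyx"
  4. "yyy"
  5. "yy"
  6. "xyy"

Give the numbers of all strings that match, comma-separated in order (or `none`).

1, 2, 3, 4, 6

1 → match
2 → match
3 → match
4 → match
5 → no match
6 → match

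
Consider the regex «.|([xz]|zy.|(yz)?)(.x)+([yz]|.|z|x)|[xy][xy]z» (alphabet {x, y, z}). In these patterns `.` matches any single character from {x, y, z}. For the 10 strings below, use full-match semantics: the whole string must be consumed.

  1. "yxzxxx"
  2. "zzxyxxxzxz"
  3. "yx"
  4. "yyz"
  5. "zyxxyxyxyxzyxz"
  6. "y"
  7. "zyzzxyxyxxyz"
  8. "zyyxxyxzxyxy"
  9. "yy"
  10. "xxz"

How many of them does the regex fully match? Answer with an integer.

5

1. "yxzxxx" → no match
2. "zzxyxxxzxz" → match
3. "yx" → no match
4. "yyz" → match
5 → no match
6. "y" → match
7. "zyzzxyxyxxyz" → no match
8. "zyyxxyxzxyxy" → match
9. "yy" → no match
10. "xxz" → match
Total matched: 5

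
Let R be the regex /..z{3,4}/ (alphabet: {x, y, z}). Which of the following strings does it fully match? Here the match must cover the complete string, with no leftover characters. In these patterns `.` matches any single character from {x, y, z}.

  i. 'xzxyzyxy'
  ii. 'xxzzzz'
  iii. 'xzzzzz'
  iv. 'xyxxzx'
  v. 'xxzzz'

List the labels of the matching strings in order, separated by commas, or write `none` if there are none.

ii, iii, v

i → no match — must end with 'z'
ii → match
iii → match
iv → no match — must end with 'z'
v → match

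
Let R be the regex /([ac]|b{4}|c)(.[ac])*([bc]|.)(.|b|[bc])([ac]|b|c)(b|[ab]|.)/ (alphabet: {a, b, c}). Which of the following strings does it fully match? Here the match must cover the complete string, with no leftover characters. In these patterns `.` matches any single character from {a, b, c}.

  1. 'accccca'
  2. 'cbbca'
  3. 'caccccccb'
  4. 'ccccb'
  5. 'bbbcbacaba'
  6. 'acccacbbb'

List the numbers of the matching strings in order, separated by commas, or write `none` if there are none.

1, 2, 3, 4, 6

1 → match
2 → match
3 → match
4 → match
5 → no match
6 → match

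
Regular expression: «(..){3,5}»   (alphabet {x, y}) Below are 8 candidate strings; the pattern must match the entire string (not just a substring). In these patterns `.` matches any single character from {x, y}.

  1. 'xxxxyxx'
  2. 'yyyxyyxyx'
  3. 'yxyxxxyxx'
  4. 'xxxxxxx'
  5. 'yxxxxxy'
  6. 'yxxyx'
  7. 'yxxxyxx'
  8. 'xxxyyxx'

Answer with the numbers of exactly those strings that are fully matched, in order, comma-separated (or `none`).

none

1. 'xxxxyxx' → no match
2. 'yyyxyyxyx' → no match
3. 'yxyxxxyxx' → no match
4. 'xxxxxxx' → no match
5. 'yxxxxxy' → no match
6. 'yxxyx' → no match
7. 'yxxxyxx' → no match
8. 'xxxyyxx' → no match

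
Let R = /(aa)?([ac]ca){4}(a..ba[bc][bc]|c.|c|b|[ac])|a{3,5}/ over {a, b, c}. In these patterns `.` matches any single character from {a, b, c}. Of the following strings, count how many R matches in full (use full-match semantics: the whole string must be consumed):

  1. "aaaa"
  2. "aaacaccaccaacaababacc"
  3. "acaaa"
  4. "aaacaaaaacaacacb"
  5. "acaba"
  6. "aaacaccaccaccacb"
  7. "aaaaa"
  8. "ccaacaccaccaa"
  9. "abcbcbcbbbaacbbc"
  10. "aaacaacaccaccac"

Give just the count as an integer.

6

1 → match
2 → match
3 → no match
4 → no match
5 → no match
6 → match
7 → match
8 → match
9 → no match
10 → match
Total matched: 6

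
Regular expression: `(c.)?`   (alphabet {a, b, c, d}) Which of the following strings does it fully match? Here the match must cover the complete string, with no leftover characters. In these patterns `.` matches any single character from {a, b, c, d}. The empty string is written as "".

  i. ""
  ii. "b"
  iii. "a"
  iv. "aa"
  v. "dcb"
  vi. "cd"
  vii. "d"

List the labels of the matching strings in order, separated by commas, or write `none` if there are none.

i, vi

i → match
ii → no match
iii → no match
iv → no match
v → no match
vi → match
vii → no match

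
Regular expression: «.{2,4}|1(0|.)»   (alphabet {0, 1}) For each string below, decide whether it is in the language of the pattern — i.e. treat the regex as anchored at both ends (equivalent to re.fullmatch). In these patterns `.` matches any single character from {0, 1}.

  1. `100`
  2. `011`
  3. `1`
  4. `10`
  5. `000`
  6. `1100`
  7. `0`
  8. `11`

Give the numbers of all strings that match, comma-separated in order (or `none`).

1, 2, 4, 5, 6, 8

1. `100` → match
2. `011` → match
3. `1` → no match
4. `10` → match
5. `000` → match
6. `1100` → match
7. `0` → no match
8. `11` → match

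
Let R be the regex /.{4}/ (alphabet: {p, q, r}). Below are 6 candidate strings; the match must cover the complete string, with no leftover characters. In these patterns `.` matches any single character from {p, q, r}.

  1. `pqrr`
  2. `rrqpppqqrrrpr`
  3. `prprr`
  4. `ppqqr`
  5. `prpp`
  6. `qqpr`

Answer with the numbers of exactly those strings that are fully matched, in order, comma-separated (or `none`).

1, 5, 6

1 → match
2 → no match
3 → no match
4 → no match
5 → match
6 → match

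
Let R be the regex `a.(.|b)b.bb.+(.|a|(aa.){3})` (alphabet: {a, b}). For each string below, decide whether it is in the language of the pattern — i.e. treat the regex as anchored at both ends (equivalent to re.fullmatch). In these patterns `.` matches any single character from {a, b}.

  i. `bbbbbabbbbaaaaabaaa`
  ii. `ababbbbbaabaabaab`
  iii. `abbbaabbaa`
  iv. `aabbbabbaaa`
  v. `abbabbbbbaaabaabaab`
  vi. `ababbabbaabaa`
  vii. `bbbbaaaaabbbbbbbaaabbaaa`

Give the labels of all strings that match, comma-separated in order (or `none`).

i → no match — must start with `a`
ii → match
iii → no match
iv → no match
v → no match
vi → no match
vii → no match — must start with `a`

ii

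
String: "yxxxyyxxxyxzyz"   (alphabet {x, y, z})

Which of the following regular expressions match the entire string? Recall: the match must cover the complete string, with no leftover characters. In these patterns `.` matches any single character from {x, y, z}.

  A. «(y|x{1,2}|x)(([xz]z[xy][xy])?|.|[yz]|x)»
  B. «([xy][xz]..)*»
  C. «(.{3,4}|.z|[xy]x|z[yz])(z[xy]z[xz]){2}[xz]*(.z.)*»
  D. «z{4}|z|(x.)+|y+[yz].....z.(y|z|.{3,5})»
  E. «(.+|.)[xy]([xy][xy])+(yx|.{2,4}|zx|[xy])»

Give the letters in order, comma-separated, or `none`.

E

A → no match
B → no match
C → no match
D → no match
E → match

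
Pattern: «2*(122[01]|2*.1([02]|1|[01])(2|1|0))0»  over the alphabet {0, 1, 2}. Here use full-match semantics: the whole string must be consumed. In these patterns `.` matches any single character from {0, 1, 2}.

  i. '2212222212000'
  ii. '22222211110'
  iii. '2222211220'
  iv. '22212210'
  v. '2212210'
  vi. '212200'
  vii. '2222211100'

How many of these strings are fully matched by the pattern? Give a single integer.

i → no match
ii → match
iii → match
iv → match
v → match
vi → match
vii → match
Total matched: 6

6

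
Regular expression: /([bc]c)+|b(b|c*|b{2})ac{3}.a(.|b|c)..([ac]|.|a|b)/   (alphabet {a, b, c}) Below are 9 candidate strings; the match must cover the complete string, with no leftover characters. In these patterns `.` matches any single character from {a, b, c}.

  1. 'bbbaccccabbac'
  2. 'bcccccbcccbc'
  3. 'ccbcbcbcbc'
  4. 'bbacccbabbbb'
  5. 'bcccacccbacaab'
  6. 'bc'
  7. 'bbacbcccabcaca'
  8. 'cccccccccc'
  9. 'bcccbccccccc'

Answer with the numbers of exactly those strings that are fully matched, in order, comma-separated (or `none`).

1, 2, 3, 4, 5, 6, 8, 9

1 → match
2 → match
3 → match
4 → match
5 → match
6 → match
7 → no match
8 → match
9 → match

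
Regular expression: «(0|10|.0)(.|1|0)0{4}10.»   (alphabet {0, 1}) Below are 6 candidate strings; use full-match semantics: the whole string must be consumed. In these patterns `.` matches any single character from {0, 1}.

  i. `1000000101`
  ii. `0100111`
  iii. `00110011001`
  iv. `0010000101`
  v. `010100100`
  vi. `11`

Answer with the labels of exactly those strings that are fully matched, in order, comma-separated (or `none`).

i → match
ii → no match
iii → no match
iv → match
v → no match
vi → no match

i, iv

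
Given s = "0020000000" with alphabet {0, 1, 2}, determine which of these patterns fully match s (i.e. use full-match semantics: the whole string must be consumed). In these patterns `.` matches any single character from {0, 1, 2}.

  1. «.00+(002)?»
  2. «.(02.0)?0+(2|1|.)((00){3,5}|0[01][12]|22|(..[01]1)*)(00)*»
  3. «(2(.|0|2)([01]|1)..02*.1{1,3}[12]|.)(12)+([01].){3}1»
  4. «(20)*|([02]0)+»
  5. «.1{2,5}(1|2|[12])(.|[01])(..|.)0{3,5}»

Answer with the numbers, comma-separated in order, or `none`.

1 → no match
2 → match
3 → no match — must end with "1"
4 → match
5 → no match

2, 4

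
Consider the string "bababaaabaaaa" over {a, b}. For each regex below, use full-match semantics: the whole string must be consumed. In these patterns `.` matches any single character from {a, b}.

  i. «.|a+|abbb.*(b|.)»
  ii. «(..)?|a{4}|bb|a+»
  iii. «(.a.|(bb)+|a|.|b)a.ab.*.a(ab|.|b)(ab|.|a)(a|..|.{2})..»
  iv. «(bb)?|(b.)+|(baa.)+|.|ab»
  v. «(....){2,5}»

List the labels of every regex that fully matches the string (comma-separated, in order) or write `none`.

iii

i → no match
ii → no match
iii → match
iv → no match
v → no match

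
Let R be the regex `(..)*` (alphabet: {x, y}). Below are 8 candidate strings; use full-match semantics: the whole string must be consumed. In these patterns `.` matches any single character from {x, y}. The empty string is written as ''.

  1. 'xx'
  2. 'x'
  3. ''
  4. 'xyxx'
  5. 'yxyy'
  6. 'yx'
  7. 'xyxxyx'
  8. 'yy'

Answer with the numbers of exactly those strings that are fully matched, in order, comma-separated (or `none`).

1. 'xx' → match
2. 'x' → no match
3. '' → match
4. 'xyxx' → match
5. 'yxyy' → match
6. 'yx' → match
7. 'xyxxyx' → match
8. 'yy' → match

1, 3, 4, 5, 6, 7, 8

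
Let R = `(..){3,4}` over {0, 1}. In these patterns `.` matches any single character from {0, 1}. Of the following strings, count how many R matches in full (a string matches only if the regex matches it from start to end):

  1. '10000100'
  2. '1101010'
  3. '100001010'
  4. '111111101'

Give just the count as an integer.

1

1 → match
2 → no match
3 → no match
4 → no match
Total matched: 1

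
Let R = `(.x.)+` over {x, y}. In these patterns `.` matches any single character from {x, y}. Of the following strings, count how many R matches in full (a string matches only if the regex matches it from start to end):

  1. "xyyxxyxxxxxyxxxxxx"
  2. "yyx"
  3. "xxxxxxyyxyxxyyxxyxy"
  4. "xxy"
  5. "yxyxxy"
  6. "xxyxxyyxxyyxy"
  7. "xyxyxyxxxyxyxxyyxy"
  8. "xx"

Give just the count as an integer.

1 → no match
2 → no match
3 → no match
4 → match
5 → match
6 → no match
7 → no match
8 → no match
Total matched: 2

2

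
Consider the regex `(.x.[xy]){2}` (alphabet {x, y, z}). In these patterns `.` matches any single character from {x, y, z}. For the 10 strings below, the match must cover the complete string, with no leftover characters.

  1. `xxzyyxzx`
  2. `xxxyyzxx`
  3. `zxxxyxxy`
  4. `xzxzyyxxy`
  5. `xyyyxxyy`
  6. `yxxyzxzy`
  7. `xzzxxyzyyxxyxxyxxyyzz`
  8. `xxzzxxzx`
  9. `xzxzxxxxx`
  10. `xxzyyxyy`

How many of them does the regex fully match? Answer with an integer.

1. `xxzyyxzx` → match
2. `xxxyyzxx` → no match
3. `zxxxyxxy` → match
4. `xzxzyyxxy` → no match
5. `xyyyxxyy` → no match
6. `yxxyzxzy` → match
7 → no match
8. `xxzzxxzx` → no match
9. `xzxzxxxxx` → no match
10. `xxzyyxyy` → match
Total matched: 4

4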